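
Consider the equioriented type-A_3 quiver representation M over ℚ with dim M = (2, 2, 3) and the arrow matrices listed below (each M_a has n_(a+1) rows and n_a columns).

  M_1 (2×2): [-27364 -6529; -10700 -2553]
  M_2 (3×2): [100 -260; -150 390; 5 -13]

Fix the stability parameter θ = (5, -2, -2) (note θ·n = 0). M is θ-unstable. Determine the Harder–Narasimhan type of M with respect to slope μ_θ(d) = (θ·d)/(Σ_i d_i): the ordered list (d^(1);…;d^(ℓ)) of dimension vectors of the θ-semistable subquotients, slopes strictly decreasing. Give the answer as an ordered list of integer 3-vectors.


Via rank(M_{q-1}∘⋯∘M_p): M ≅ I[1,2], I[1,3], I[3,3]^2.
μ_θ-semistable layers: μ^(1)=3/2; μ^(2)=1/3; μ^(3)=-2

((1, 1, 0); (1, 1, 1); (0, 0, 2))


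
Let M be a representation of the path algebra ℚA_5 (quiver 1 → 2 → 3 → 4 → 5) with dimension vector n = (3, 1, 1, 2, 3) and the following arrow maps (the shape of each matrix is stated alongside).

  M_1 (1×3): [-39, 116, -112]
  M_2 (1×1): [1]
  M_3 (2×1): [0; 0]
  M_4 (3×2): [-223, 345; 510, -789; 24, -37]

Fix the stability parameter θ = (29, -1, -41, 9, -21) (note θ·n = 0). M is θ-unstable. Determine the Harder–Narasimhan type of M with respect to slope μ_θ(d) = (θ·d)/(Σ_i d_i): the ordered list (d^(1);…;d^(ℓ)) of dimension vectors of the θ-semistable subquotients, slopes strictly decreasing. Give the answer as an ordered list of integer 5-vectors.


Barcode: M ≅ I[1,1]^2, I[1,3], I[4,5]^2, I[5,5]. HN layers by μ_θ (4 steps, strictly decreasing):
  μ^(1)=29; μ^(2)=-13/3; μ^(3)=-6; μ^(4)=-21

((2, 0, 0, 0, 0); (1, 1, 1, 0, 0); (0, 0, 0, 2, 2); (0, 0, 0, 0, 1))


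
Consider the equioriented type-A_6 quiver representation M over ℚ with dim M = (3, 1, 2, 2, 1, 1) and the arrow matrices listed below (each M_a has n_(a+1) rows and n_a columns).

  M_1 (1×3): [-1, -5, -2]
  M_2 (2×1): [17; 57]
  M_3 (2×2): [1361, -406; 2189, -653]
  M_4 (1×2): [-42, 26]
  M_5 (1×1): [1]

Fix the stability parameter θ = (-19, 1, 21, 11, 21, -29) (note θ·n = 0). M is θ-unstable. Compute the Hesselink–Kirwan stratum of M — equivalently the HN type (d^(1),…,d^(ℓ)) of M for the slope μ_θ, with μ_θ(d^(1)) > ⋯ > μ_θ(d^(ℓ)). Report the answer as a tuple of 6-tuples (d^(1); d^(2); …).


Barcode: M ≅ I[1,1]^2, I[1,6], I[3,4]. HN layers by μ_θ (4 steps, strictly decreasing):
  μ^(1)=16; μ^(2)=6; μ^(3)=1; μ^(4)=-19

((0, 0, 1, 1, 0, 0); (0, 0, 1, 1, 1, 1); (0, 1, 0, 0, 0, 0); (3, 0, 0, 0, 0, 0))


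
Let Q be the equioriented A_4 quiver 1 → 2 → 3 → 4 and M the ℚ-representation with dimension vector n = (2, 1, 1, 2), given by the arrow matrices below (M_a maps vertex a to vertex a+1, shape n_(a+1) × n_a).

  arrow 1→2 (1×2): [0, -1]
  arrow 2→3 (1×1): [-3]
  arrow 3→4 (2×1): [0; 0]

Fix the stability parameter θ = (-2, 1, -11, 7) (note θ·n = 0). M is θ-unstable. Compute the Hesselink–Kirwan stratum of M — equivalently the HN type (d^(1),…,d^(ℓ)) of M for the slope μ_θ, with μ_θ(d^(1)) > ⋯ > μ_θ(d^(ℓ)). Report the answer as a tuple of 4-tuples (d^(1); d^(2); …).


Interval decomposition of M: I[1,1], I[1,3], I[4,4]^2.
HN type (ℓ=3): μ^(1)=7; μ^(2)=-2; μ^(3)=-4

((0, 0, 0, 2); (1, 0, 0, 0); (1, 1, 1, 0))


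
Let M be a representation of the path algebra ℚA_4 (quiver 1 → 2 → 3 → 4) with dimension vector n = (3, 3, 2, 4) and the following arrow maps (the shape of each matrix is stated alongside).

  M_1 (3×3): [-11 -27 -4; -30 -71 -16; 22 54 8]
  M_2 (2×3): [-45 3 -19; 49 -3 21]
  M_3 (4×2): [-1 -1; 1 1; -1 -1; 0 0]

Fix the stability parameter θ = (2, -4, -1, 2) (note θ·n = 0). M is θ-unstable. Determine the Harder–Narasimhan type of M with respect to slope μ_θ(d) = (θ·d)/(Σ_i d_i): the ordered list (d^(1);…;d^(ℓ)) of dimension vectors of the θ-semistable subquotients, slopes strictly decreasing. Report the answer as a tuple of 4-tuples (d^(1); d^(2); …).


Interval decomposition of M: I[1,1], I[1,2], I[1,3], I[2,4], I[4,4]^3.
HN type (ℓ=3): μ^(1)=2; μ^(2)=-1; μ^(3)=-4

((1, 0, 0, 4); (2, 2, 2, 0); (0, 1, 0, 0))


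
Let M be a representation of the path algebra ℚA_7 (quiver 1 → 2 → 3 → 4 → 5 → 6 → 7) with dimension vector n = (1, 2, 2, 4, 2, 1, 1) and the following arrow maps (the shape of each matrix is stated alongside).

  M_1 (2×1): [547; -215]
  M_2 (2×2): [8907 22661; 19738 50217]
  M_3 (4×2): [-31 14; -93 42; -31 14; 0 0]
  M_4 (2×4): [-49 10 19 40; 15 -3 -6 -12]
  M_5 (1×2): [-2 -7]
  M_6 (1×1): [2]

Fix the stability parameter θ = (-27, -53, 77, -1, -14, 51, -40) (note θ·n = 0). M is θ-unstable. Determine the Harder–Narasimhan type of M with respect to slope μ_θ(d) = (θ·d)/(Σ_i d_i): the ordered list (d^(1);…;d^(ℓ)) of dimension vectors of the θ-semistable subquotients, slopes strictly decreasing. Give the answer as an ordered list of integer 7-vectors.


Via rank(M_{q-1}∘⋯∘M_p): M ≅ I[1,3], I[2,4], I[4,4], I[4,5], I[4,7].
μ_θ-semistable layers: μ^(1)=77; μ^(2)=38; μ^(3)=11/2; μ^(4)=-1; μ^(5)=-15/2; μ^(6)=-40; μ^(7)=-53

((0, 0, 1, 0, 0, 0, 0); (0, 0, 1, 1, 0, 0, 0); (0, 0, 0, 0, 0, 1, 1); (0, 0, 0, 1, 0, 0, 0); (0, 0, 0, 2, 2, 0, 0); (1, 1, 0, 0, 0, 0, 0); (0, 1, 0, 0, 0, 0, 0))


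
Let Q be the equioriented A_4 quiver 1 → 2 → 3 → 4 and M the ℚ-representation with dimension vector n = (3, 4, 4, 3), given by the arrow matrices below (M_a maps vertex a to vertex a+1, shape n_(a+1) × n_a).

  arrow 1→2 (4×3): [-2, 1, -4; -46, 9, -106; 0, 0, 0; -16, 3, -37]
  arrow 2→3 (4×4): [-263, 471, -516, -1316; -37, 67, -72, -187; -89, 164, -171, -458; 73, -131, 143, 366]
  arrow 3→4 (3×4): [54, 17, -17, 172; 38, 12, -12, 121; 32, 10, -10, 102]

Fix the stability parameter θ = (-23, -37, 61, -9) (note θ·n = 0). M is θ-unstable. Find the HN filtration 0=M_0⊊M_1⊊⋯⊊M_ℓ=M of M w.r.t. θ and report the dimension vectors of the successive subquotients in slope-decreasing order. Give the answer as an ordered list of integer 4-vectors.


Barcode: M ≅ I[1,1], I[1,3], I[1,4], I[2,3], I[2,4], I[4,4]. HN layers by μ_θ (6 steps, strictly decreasing):
  μ^(1)=61; μ^(2)=26; μ^(3)=-9; μ^(4)=-23; μ^(5)=-30; μ^(6)=-37

((0, 0, 2, 0); (0, 0, 2, 2); (0, 0, 0, 1); (1, 0, 0, 0); (2, 2, 0, 0); (0, 2, 0, 0))


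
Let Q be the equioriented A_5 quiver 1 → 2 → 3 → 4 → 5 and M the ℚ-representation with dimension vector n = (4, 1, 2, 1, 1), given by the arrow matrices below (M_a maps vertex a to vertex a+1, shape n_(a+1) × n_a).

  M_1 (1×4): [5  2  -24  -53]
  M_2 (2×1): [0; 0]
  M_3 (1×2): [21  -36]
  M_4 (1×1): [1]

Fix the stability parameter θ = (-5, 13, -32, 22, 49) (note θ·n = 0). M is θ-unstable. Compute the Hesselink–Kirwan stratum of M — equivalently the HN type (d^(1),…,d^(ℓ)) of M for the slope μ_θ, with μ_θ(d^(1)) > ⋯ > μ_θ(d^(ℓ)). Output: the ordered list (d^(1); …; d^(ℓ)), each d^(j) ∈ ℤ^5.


Barcode: M ≅ I[1,1]^3, I[1,2], I[3,3], I[3,5]. HN layers by μ_θ (5 steps, strictly decreasing):
  μ^(1)=49; μ^(2)=22; μ^(3)=13; μ^(4)=-5; μ^(5)=-32

((0, 0, 0, 0, 1); (0, 0, 0, 1, 0); (0, 1, 0, 0, 0); (4, 0, 0, 0, 0); (0, 0, 2, 0, 0))


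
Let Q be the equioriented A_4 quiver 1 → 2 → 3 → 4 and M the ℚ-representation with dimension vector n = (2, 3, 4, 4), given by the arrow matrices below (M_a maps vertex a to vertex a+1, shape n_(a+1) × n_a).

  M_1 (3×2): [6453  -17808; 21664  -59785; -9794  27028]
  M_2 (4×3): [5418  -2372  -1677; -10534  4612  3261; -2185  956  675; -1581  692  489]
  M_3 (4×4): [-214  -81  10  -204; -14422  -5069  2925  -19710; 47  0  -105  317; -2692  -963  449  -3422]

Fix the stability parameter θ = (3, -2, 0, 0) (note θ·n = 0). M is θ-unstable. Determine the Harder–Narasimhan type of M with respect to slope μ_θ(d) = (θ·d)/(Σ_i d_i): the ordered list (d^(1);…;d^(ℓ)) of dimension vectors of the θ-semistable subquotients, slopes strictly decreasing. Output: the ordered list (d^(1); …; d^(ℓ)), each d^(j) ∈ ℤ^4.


Barcode: M ≅ I[1,2], I[1,4], I[2,4], I[3,4]^2. HN layers by μ_θ (4 steps, strictly decreasing):
  μ^(1)=1/2; μ^(2)=1/4; μ^(3)=0; μ^(4)=-2

((1, 1, 0, 0); (1, 1, 1, 1); (0, 0, 3, 3); (0, 1, 0, 0))


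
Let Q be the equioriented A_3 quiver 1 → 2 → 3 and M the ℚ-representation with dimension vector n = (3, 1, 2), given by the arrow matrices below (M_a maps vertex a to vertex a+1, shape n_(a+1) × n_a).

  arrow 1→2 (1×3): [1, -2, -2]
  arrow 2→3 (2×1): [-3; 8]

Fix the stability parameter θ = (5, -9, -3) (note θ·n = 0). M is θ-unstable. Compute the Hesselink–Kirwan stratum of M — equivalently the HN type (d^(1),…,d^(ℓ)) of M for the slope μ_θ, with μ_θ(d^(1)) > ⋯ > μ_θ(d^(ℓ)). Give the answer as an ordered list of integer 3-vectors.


Interval decomposition of M: I[1,1]^2, I[1,3], I[3,3].
HN type (ℓ=3): μ^(1)=5; μ^(2)=-7/3; μ^(3)=-3

((2, 0, 0); (1, 1, 1); (0, 0, 1))


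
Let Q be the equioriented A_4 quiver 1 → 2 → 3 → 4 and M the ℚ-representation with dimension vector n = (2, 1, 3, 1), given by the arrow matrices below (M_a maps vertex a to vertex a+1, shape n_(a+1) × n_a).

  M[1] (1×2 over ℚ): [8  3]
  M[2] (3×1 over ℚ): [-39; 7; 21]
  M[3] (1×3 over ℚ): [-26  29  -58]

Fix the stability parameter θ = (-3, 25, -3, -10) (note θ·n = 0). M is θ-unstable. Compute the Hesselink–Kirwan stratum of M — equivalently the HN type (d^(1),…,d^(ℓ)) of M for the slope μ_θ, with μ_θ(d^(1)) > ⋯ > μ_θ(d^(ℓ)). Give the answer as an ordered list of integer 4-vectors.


Barcode: M ≅ I[1,1], I[1,4], I[3,3]^2. HN layers by μ_θ (2 steps, strictly decreasing):
  μ^(1)=4; μ^(2)=-3

((0, 1, 1, 1); (2, 0, 2, 0))


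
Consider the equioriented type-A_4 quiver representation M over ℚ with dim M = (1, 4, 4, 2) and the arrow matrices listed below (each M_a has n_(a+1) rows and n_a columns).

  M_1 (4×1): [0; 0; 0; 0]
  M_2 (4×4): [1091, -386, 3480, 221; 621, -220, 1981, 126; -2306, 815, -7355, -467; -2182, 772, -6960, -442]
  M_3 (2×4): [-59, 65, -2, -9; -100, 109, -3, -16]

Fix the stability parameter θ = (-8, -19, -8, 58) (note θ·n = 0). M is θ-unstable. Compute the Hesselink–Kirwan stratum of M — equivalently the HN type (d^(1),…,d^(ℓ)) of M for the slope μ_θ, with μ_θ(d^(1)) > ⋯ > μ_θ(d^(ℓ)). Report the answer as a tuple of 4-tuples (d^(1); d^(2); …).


Via rank(M_{q-1}∘⋯∘M_p): M ≅ I[1,1], I[2,2], I[2,3], I[2,4]^2, I[3,3].
μ_θ-semistable layers: μ^(1)=58; μ^(2)=-8; μ^(3)=-19

((0, 0, 0, 2); (1, 0, 4, 0); (0, 4, 0, 0))


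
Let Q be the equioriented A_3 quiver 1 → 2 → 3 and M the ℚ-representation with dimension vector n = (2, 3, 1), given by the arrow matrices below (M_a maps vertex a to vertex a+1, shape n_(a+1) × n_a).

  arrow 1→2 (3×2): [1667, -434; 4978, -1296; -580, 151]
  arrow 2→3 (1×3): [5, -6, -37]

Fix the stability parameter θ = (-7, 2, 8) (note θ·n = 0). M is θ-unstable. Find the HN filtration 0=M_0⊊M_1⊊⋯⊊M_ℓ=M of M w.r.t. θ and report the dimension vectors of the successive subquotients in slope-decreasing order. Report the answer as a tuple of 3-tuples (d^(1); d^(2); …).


Interval decomposition of M: I[1,2], I[1,3], I[2,2].
HN type (ℓ=3): μ^(1)=8; μ^(2)=2; μ^(3)=-7

((0, 0, 1); (0, 3, 0); (2, 0, 0))


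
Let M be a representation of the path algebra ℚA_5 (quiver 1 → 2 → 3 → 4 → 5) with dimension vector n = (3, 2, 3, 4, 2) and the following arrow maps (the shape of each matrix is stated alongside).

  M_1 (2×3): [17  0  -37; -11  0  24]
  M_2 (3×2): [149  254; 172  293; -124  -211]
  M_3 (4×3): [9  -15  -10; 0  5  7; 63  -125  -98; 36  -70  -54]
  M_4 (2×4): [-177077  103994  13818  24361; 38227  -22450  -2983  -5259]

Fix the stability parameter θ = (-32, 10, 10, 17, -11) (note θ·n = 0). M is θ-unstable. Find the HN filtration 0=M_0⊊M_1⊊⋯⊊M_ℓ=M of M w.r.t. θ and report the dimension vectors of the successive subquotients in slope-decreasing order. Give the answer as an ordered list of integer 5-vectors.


Interval decomposition of M: I[1,1], I[1,4], I[1,5], I[3,3], I[4,4], I[4,5].
HN type (ℓ=5): μ^(1)=17; μ^(2)=10; μ^(3)=13/2; μ^(4)=3; μ^(5)=-32

((0, 0, 0, 2, 0); (0, 1, 2, 0, 0); (0, 1, 1, 1, 1); (0, 0, 0, 1, 1); (3, 0, 0, 0, 0))


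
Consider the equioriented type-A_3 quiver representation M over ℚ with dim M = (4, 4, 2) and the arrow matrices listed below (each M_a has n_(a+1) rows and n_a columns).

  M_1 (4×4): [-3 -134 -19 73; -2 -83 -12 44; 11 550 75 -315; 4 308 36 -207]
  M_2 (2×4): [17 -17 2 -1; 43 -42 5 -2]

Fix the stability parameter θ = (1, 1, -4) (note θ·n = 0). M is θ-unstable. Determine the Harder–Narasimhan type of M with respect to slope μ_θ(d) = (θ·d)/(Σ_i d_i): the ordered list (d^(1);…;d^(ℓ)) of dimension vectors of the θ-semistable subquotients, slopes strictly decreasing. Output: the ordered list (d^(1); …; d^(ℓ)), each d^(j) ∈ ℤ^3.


Via rank(M_{q-1}∘⋯∘M_p): M ≅ I[1,1], I[1,2], I[1,3]^2, I[2,2].
μ_θ-semistable layers: μ^(1)=1; μ^(2)=-2/3

((2, 2, 0); (2, 2, 2))


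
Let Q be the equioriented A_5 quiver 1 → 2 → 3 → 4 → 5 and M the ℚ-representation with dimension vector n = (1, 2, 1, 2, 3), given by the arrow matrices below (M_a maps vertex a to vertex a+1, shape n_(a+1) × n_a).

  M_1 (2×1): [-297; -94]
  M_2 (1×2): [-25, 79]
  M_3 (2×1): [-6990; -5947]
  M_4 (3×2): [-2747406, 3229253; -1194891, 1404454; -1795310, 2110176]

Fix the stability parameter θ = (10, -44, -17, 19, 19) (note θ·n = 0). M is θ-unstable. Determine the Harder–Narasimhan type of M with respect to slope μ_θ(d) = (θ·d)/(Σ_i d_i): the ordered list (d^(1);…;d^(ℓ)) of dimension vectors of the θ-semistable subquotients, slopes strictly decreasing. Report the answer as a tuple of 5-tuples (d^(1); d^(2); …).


Via rank(M_{q-1}∘⋯∘M_p): M ≅ I[1,5], I[2,2], I[4,5], I[5,5].
μ_θ-semistable layers: μ^(1)=19; μ^(2)=-17; μ^(3)=-44

((0, 0, 0, 2, 3); (1, 1, 1, 0, 0); (0, 1, 0, 0, 0))


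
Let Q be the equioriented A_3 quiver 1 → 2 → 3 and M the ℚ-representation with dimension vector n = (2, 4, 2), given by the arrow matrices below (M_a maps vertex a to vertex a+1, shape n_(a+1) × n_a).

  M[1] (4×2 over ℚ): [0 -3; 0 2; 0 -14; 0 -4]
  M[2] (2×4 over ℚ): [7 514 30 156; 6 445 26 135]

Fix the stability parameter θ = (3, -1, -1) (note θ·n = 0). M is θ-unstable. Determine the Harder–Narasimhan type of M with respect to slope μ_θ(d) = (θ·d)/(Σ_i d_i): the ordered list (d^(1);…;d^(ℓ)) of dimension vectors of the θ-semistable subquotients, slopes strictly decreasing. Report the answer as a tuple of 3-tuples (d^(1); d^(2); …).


Via rank(M_{q-1}∘⋯∘M_p): M ≅ I[1,1], I[1,3], I[2,2]^2, I[2,3].
μ_θ-semistable layers: μ^(1)=3; μ^(2)=1/3; μ^(3)=-1

((1, 0, 0); (1, 1, 1); (0, 3, 1))


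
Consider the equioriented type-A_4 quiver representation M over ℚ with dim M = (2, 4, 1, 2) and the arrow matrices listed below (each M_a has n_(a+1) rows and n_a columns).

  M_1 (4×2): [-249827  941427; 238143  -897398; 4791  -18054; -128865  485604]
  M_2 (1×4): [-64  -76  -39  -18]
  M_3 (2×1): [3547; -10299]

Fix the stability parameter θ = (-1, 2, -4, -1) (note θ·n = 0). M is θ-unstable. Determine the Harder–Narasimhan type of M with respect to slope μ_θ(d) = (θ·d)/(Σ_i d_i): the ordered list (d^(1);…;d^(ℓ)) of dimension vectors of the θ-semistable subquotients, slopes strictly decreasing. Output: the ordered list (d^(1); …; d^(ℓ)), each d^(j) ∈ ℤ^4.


Barcode: M ≅ I[1,2], I[1,4], I[2,2]^2, I[4,4]. HN layers by μ_θ (2 steps, strictly decreasing):
  μ^(1)=2; μ^(2)=-1

((0, 3, 0, 0); (2, 1, 1, 2))


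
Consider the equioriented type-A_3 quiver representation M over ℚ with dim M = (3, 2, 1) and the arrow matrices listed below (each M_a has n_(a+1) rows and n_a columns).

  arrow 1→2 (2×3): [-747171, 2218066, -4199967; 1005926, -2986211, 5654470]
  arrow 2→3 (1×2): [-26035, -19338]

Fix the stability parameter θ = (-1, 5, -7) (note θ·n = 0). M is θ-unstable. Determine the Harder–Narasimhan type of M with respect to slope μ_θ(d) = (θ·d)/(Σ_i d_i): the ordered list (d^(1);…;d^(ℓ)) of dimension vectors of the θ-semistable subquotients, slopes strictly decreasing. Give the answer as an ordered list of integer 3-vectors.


Barcode: M ≅ I[1,1], I[1,2], I[1,3]. HN layers by μ_θ (2 steps, strictly decreasing):
  μ^(1)=5; μ^(2)=-1

((0, 1, 0); (3, 1, 1))


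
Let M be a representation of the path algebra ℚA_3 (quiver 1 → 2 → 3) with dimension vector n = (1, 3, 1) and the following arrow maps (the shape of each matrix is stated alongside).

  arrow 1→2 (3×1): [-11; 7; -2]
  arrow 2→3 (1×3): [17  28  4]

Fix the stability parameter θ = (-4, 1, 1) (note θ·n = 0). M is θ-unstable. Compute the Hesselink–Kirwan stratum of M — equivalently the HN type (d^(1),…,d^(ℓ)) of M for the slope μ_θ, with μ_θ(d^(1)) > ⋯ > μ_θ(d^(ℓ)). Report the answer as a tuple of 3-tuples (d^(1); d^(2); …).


Via rank(M_{q-1}∘⋯∘M_p): M ≅ I[1,3], I[2,2]^2.
μ_θ-semistable layers: μ^(1)=1; μ^(2)=-4

((0, 3, 1); (1, 0, 0))


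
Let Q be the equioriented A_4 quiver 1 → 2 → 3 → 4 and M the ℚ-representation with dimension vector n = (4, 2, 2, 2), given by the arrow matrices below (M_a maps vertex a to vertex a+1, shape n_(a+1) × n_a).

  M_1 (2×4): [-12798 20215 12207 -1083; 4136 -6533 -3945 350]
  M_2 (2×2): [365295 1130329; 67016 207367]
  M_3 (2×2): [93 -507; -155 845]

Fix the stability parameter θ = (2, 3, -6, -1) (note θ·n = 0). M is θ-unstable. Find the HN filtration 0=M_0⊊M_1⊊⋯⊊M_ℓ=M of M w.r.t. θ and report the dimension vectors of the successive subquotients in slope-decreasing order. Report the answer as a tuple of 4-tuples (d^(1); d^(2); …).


Interval decomposition of M: I[1,1]^2, I[1,3], I[1,4], I[4,4].
HN type (ℓ=4): μ^(1)=2; μ^(2)=-1/3; μ^(3)=-1/2; μ^(4)=-1

((2, 0, 0, 0); (1, 1, 1, 0); (1, 1, 1, 1); (0, 0, 0, 1))


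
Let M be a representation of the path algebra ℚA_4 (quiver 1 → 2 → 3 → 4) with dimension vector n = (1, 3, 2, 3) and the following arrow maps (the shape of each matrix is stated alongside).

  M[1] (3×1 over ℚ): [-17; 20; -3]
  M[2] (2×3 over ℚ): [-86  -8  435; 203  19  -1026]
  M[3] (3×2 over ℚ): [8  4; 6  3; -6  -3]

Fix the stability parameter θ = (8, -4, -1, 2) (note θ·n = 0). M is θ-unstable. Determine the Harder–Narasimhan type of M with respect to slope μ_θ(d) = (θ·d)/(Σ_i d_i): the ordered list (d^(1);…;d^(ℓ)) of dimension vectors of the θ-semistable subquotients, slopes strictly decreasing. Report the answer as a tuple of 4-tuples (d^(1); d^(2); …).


Barcode: M ≅ I[1,4], I[2,2], I[2,3], I[4,4]^2. HN layers by μ_θ (4 steps, strictly decreasing):
  μ^(1)=2; μ^(2)=1; μ^(3)=-1; μ^(4)=-4

((0, 0, 0, 3); (1, 1, 1, 0); (0, 0, 1, 0); (0, 2, 0, 0))


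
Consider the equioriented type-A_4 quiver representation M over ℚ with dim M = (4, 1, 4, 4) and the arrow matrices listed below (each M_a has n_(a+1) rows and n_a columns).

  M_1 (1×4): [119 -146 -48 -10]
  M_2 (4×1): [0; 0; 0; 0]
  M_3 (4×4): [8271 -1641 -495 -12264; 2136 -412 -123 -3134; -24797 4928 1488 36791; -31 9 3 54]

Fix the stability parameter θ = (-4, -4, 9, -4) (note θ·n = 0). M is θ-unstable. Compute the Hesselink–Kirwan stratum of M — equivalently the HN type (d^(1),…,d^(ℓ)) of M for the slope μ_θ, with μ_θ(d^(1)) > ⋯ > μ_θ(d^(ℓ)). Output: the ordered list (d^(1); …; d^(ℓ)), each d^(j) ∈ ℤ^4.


Barcode: M ≅ I[1,1]^3, I[1,2], I[3,4]^4. HN layers by μ_θ (2 steps, strictly decreasing):
  μ^(1)=5/2; μ^(2)=-4

((0, 0, 4, 4); (4, 1, 0, 0))


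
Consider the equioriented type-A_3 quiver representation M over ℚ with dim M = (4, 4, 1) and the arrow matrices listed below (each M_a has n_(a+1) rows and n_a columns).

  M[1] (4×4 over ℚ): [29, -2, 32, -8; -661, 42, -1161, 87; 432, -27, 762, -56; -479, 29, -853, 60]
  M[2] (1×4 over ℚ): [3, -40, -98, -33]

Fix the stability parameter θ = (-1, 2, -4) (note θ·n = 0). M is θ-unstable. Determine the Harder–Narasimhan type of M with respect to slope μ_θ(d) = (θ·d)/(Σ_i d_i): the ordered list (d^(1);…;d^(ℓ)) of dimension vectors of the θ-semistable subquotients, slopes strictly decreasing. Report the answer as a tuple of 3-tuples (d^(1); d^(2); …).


Barcode: M ≅ I[1,2]^3, I[1,3]. HN layers by μ_θ (2 steps, strictly decreasing):
  μ^(1)=2; μ^(2)=-1

((0, 3, 0); (4, 1, 1))


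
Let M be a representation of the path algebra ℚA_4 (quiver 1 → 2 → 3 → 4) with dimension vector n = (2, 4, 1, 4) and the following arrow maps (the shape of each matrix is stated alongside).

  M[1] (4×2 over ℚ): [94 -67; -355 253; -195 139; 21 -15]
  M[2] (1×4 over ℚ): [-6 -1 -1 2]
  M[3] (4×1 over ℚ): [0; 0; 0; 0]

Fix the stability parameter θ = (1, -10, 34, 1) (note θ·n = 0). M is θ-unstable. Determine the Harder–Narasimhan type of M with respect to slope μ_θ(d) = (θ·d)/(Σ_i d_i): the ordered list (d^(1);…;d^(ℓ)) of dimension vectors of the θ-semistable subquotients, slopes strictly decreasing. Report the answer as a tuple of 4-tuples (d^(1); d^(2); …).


Via rank(M_{q-1}∘⋯∘M_p): M ≅ I[1,2], I[1,3], I[2,2]^2, I[4,4]^4.
μ_θ-semistable layers: μ^(1)=34; μ^(2)=1; μ^(3)=-9/2; μ^(4)=-10

((0, 0, 1, 0); (0, 0, 0, 4); (2, 2, 0, 0); (0, 2, 0, 0))


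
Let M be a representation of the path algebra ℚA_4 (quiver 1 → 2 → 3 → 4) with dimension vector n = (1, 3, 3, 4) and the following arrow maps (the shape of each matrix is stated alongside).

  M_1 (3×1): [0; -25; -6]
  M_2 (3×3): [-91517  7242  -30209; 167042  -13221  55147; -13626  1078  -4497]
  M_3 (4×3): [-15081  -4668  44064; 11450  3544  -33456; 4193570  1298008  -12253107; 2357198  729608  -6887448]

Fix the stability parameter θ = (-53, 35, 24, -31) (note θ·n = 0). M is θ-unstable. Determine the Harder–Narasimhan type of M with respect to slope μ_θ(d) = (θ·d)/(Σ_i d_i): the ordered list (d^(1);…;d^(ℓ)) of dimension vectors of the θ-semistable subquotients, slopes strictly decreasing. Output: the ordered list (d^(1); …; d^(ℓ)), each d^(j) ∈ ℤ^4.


Via rank(M_{q-1}∘⋯∘M_p): M ≅ I[1,3], I[2,4]^2, I[4,4]^2.
μ_θ-semistable layers: μ^(1)=59/2; μ^(2)=28/3; μ^(3)=-31; μ^(4)=-53

((0, 1, 1, 0); (0, 2, 2, 2); (0, 0, 0, 2); (1, 0, 0, 0))


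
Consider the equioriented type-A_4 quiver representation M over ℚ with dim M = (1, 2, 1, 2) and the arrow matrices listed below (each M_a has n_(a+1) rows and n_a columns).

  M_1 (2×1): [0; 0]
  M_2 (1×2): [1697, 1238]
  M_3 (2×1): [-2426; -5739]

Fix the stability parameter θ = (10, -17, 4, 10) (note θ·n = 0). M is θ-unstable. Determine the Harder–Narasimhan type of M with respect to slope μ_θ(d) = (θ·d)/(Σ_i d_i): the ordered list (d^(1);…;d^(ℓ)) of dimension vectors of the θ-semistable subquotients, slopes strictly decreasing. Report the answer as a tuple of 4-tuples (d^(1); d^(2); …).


Via rank(M_{q-1}∘⋯∘M_p): M ≅ I[1,1], I[2,2], I[2,4], I[4,4].
μ_θ-semistable layers: μ^(1)=10; μ^(2)=4; μ^(3)=-17

((1, 0, 0, 2); (0, 0, 1, 0); (0, 2, 0, 0))


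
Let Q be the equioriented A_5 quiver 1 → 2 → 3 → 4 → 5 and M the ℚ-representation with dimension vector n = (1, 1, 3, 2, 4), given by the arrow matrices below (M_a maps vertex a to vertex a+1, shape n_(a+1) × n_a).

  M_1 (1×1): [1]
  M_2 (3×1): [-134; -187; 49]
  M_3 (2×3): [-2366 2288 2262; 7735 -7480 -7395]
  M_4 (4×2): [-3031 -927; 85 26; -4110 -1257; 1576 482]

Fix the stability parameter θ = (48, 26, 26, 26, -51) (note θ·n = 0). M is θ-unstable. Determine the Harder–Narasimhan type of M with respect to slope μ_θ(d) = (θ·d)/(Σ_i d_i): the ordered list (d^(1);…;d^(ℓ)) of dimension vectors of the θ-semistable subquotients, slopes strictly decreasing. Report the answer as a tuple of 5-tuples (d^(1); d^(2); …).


Barcode: M ≅ I[1,5], I[3,3]^2, I[4,5], I[5,5]^2. HN layers by μ_θ (4 steps, strictly decreasing):
  μ^(1)=26; μ^(2)=15; μ^(3)=-25/2; μ^(4)=-51

((0, 0, 2, 0, 0); (1, 1, 1, 1, 1); (0, 0, 0, 1, 1); (0, 0, 0, 0, 2))


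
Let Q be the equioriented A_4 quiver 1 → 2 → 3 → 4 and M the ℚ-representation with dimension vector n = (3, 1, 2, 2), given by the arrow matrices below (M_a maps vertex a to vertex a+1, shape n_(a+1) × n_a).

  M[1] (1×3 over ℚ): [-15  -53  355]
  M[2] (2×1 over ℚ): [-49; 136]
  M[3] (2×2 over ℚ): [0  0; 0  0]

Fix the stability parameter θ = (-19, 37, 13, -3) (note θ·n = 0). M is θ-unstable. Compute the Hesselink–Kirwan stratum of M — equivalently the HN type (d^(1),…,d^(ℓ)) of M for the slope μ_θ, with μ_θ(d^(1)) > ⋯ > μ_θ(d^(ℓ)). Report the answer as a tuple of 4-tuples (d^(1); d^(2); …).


Interval decomposition of M: I[1,1]^2, I[1,3], I[3,3], I[4,4]^2.
HN type (ℓ=4): μ^(1)=25; μ^(2)=13; μ^(3)=-3; μ^(4)=-19

((0, 1, 1, 0); (0, 0, 1, 0); (0, 0, 0, 2); (3, 0, 0, 0))


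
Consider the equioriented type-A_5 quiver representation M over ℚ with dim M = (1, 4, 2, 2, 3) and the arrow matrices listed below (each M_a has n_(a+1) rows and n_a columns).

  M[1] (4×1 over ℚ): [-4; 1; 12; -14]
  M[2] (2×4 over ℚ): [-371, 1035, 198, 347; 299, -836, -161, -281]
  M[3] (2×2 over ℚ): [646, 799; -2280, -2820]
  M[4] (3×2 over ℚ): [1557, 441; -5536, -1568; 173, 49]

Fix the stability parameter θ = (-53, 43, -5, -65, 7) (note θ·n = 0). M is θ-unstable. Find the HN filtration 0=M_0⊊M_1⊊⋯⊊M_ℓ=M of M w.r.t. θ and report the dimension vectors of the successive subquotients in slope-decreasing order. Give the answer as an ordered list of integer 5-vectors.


Interval decomposition of M: I[1,5], I[2,2]^2, I[2,3], I[4,4], I[5,5]^2.
HN type (ℓ=6): μ^(1)=43; μ^(2)=19; μ^(3)=7; μ^(4)=-9; μ^(5)=-53; μ^(6)=-65

((0, 2, 0, 0, 0); (0, 1, 1, 0, 0); (0, 0, 0, 0, 3); (0, 1, 1, 1, 0); (1, 0, 0, 0, 0); (0, 0, 0, 1, 0))


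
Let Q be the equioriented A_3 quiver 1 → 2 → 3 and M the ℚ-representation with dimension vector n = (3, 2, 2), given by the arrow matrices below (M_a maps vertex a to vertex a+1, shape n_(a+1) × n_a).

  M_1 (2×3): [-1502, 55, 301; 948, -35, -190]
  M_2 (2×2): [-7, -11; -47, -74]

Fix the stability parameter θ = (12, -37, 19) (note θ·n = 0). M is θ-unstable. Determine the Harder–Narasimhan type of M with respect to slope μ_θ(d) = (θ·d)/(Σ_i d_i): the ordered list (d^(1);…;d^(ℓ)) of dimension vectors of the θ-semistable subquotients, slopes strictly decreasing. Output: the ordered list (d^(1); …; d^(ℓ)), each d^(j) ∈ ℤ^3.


Interval decomposition of M: I[1,1], I[1,3]^2.
HN type (ℓ=3): μ^(1)=19; μ^(2)=12; μ^(3)=-25/2

((0, 0, 2); (1, 0, 0); (2, 2, 0))


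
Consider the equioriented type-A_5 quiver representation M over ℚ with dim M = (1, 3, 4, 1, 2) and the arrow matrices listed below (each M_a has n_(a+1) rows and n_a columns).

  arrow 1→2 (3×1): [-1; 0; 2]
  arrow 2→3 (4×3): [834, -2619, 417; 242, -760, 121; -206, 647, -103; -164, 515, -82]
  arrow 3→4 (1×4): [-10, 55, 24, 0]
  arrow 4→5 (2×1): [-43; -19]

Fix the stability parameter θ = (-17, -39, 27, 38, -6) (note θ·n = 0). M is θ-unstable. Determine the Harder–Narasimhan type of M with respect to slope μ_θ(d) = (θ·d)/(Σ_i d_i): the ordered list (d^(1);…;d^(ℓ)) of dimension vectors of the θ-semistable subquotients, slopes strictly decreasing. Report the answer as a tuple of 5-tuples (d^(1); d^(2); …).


Interval decomposition of M: I[1,2], I[2,3], I[2,5], I[3,3]^2, I[5,5].
HN type (ℓ=5): μ^(1)=27; μ^(2)=59/3; μ^(3)=-6; μ^(4)=-28; μ^(5)=-39

((0, 0, 3, 0, 0); (0, 0, 1, 1, 1); (0, 0, 0, 0, 1); (1, 1, 0, 0, 0); (0, 2, 0, 0, 0))


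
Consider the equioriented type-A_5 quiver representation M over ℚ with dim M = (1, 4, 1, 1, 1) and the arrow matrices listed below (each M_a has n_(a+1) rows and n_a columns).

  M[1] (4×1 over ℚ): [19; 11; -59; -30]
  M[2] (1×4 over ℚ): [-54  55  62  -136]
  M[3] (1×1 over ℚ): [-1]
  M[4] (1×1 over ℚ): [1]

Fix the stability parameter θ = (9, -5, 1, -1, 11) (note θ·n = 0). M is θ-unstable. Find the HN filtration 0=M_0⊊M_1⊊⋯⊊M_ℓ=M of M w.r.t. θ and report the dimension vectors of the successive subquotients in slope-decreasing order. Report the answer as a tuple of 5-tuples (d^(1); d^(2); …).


Via rank(M_{q-1}∘⋯∘M_p): M ≅ I[1,5], I[2,2]^3.
μ_θ-semistable layers: μ^(1)=11; μ^(2)=1; μ^(3)=-5

((0, 0, 0, 0, 1); (1, 1, 1, 1, 0); (0, 3, 0, 0, 0))


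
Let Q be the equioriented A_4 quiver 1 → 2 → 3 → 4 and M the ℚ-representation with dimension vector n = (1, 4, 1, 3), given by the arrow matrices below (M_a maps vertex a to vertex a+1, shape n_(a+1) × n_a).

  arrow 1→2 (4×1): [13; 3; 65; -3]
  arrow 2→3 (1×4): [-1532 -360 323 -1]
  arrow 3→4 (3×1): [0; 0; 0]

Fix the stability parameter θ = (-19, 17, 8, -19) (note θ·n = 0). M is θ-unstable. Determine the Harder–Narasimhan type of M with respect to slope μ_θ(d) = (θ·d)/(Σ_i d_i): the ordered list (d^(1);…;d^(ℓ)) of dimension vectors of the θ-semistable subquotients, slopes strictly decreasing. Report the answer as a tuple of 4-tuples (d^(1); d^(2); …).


Interval decomposition of M: I[1,3], I[2,2]^3, I[4,4]^3.
HN type (ℓ=3): μ^(1)=17; μ^(2)=25/2; μ^(3)=-19

((0, 3, 0, 0); (0, 1, 1, 0); (1, 0, 0, 3))


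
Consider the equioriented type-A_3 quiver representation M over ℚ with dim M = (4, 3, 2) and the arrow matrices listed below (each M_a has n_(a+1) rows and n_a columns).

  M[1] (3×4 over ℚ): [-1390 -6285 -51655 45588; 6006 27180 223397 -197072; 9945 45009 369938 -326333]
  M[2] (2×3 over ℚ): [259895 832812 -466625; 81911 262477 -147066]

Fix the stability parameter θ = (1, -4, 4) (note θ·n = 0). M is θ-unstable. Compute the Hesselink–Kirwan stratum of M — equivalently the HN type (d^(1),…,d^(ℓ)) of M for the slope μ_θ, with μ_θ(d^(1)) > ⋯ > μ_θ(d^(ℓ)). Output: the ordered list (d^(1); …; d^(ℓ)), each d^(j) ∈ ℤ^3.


Via rank(M_{q-1}∘⋯∘M_p): M ≅ I[1,1], I[1,2], I[1,3]^2.
μ_θ-semistable layers: μ^(1)=4; μ^(2)=1; μ^(3)=-3/2

((0, 0, 2); (1, 0, 0); (3, 3, 0))


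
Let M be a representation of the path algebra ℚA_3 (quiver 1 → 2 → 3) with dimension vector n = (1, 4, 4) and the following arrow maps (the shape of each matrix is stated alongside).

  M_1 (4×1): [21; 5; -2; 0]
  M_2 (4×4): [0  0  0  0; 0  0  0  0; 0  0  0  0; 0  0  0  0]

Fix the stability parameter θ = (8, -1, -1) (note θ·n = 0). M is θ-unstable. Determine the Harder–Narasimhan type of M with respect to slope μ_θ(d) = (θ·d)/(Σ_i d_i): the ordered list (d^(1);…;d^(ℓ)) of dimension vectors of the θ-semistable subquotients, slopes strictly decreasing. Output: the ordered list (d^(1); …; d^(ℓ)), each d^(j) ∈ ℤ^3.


Via rank(M_{q-1}∘⋯∘M_p): M ≅ I[1,2], I[2,2]^3, I[3,3]^4.
μ_θ-semistable layers: μ^(1)=7/2; μ^(2)=-1

((1, 1, 0); (0, 3, 4))


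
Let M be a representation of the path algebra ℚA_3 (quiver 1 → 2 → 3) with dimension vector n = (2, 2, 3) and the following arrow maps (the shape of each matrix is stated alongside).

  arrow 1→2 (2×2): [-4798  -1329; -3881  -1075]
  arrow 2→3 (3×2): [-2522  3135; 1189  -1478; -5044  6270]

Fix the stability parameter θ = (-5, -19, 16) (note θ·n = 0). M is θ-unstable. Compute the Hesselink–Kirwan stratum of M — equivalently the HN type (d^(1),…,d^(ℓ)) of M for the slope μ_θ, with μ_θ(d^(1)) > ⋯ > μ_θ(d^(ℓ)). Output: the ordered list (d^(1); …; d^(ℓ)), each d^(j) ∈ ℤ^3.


Via rank(M_{q-1}∘⋯∘M_p): M ≅ I[1,3]^2, I[3,3].
μ_θ-semistable layers: μ^(1)=16; μ^(2)=-12

((0, 0, 3); (2, 2, 0))


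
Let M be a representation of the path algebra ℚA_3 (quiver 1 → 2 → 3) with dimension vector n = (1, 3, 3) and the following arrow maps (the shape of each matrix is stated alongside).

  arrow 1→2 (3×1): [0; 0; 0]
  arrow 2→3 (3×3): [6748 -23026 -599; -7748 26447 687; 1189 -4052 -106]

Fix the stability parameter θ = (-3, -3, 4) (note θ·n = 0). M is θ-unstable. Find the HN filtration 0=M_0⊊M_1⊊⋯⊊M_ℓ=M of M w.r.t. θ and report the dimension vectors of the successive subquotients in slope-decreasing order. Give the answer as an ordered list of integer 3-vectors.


Via rank(M_{q-1}∘⋯∘M_p): M ≅ I[1,1], I[2,3]^3.
μ_θ-semistable layers: μ^(1)=4; μ^(2)=-3

((0, 0, 3); (1, 3, 0))


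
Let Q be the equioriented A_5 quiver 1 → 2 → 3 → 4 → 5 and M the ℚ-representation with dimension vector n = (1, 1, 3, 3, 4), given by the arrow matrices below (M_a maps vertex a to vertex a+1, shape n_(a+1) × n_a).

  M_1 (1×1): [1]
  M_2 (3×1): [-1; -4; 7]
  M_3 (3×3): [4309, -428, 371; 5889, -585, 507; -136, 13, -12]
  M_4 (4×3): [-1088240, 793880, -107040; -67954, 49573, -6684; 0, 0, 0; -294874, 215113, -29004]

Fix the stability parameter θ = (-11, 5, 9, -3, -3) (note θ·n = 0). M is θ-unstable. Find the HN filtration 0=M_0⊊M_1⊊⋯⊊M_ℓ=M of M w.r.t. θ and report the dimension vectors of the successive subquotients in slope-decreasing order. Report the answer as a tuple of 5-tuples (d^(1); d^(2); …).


Interval decomposition of M: I[1,3], I[3,4], I[3,5], I[4,4], I[5,5]^3.
HN type (ℓ=6): μ^(1)=9; μ^(2)=5; μ^(3)=3; μ^(4)=1; μ^(5)=-3; μ^(6)=-11

((0, 0, 1, 0, 0); (0, 1, 0, 0, 0); (0, 0, 1, 1, 0); (0, 0, 1, 1, 1); (0, 0, 0, 1, 3); (1, 0, 0, 0, 0))


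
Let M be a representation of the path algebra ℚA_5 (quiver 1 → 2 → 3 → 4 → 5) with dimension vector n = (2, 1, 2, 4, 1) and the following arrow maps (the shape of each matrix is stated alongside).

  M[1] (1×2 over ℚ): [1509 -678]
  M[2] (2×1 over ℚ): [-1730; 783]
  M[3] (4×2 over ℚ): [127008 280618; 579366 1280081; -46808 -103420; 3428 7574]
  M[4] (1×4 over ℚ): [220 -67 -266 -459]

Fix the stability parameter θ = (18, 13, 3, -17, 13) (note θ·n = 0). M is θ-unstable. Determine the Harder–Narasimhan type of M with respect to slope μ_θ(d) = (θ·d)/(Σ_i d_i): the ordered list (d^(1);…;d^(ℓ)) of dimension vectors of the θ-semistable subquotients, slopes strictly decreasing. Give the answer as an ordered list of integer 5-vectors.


Barcode: M ≅ I[1,1], I[1,5], I[3,4], I[4,4]^2. HN layers by μ_θ (5 steps, strictly decreasing):
  μ^(1)=18; μ^(2)=13; μ^(3)=17/4; μ^(4)=-7; μ^(5)=-17

((1, 0, 0, 0, 0); (0, 0, 0, 0, 1); (1, 1, 1, 1, 0); (0, 0, 1, 1, 0); (0, 0, 0, 2, 0))


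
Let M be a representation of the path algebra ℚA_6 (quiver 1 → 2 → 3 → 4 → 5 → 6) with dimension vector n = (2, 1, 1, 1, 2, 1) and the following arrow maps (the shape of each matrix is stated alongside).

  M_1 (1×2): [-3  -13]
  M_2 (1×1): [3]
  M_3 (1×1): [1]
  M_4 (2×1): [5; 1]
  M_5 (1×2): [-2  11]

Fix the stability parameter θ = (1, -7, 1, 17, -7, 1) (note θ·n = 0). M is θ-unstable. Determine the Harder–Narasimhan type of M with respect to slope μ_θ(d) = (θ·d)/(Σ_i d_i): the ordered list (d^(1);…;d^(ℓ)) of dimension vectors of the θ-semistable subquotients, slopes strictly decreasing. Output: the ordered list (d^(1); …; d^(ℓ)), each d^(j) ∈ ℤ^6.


Interval decomposition of M: I[1,1], I[1,6], I[5,5].
HN type (ℓ=4): μ^(1)=11/3; μ^(2)=1; μ^(3)=-3; μ^(4)=-7

((0, 0, 0, 1, 1, 1); (1, 0, 1, 0, 0, 0); (1, 1, 0, 0, 0, 0); (0, 0, 0, 0, 1, 0))


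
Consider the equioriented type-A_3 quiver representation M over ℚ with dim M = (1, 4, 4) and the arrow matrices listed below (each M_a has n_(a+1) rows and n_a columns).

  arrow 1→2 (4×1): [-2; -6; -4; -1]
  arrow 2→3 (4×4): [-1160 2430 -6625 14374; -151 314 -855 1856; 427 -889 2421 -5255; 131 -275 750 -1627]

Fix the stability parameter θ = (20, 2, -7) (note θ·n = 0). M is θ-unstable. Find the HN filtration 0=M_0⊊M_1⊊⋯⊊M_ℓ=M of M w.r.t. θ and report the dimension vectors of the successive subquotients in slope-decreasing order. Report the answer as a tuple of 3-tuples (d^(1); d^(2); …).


Via rank(M_{q-1}∘⋯∘M_p): M ≅ I[1,3], I[2,3]^3.
μ_θ-semistable layers: μ^(1)=5; μ^(2)=-5/2

((1, 1, 1); (0, 3, 3))


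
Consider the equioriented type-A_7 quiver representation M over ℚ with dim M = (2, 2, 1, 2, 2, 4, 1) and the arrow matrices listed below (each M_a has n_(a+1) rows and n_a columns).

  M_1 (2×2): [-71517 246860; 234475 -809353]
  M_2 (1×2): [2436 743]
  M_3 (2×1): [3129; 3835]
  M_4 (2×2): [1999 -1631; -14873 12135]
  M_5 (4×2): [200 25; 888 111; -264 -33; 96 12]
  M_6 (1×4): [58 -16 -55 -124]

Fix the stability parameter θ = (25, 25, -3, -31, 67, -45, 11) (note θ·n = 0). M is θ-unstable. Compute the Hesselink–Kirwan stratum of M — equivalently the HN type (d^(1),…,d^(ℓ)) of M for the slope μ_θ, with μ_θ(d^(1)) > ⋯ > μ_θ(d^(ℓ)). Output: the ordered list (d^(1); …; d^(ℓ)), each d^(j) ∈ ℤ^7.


Interval decomposition of M: I[1,2], I[1,7], I[4,5], I[6,6]^3.
HN type (ℓ=6): μ^(1)=67; μ^(2)=25; μ^(3)=11; μ^(4)=4; μ^(5)=-31; μ^(6)=-45

((0, 0, 0, 0, 1, 0, 0); (1, 1, 0, 0, 0, 0, 0); (0, 0, 0, 0, 1, 1, 1); (1, 1, 1, 1, 0, 0, 0); (0, 0, 0, 1, 0, 0, 0); (0, 0, 0, 0, 0, 3, 0))


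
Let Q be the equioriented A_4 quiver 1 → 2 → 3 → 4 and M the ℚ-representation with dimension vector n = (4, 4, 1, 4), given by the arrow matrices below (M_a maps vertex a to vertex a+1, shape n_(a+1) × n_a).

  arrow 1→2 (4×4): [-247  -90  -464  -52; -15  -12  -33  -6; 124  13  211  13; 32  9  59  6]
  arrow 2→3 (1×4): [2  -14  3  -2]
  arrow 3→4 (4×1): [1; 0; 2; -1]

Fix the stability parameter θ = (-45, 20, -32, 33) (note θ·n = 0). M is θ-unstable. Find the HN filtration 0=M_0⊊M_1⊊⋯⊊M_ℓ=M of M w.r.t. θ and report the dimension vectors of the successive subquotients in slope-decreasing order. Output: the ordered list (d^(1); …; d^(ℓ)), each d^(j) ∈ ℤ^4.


Via rank(M_{q-1}∘⋯∘M_p): M ≅ I[1,2]^3, I[1,4], I[4,4]^3.
μ_θ-semistable layers: μ^(1)=33; μ^(2)=20; μ^(3)=-6; μ^(4)=-45

((0, 0, 0, 4); (0, 3, 0, 0); (0, 1, 1, 0); (4, 0, 0, 0))


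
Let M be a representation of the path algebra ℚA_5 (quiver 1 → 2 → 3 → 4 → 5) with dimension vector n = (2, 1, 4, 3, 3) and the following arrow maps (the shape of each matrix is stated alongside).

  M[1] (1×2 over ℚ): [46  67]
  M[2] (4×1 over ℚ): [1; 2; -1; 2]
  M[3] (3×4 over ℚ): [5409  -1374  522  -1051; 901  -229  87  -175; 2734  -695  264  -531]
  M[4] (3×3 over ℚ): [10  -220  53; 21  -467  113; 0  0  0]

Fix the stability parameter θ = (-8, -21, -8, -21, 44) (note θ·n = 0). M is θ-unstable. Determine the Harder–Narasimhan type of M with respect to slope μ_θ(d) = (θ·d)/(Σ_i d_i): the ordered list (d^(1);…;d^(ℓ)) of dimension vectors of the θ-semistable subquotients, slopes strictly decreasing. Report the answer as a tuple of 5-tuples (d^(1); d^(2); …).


Via rank(M_{q-1}∘⋯∘M_p): M ≅ I[1,1], I[1,5], I[3,3], I[3,4], I[3,5], I[5,5].
μ_θ-semistable layers: μ^(1)=44; μ^(2)=-8; μ^(3)=-29/2

((0, 0, 0, 0, 3); (1, 0, 1, 0, 0); (1, 1, 3, 3, 0))


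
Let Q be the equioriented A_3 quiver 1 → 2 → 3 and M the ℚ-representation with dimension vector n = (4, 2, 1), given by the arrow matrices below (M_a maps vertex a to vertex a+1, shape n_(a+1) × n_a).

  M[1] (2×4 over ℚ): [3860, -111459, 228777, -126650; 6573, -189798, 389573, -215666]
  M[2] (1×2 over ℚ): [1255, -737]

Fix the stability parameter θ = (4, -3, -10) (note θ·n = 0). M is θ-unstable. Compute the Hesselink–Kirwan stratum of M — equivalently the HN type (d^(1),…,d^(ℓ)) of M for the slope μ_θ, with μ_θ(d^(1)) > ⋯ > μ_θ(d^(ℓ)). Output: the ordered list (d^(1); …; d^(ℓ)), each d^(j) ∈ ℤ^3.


Via rank(M_{q-1}∘⋯∘M_p): M ≅ I[1,1]^2, I[1,2], I[1,3].
μ_θ-semistable layers: μ^(1)=4; μ^(2)=1/2; μ^(3)=-3

((2, 0, 0); (1, 1, 0); (1, 1, 1))


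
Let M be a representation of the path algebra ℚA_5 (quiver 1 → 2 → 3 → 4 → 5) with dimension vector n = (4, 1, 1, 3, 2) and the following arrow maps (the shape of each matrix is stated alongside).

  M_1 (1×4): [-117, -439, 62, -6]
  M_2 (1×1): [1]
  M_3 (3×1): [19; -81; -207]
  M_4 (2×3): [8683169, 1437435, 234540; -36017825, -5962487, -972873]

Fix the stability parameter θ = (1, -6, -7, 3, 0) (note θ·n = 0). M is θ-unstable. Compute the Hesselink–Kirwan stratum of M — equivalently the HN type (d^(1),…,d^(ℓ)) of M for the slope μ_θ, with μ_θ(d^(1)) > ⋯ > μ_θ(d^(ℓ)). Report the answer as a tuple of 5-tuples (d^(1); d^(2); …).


Barcode: M ≅ I[1,1]^3, I[1,5], I[4,4], I[4,5]. HN layers by μ_θ (4 steps, strictly decreasing):
  μ^(1)=3; μ^(2)=3/2; μ^(3)=1; μ^(4)=-4

((0, 0, 0, 1, 0); (0, 0, 0, 2, 2); (3, 0, 0, 0, 0); (1, 1, 1, 0, 0))
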